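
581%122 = 93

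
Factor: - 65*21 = - 1365= - 3^1* 5^1 * 7^1  *  13^1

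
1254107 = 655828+598279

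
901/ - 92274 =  - 901/92274= - 0.01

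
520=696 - 176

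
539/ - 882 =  - 1 + 7/18= - 0.61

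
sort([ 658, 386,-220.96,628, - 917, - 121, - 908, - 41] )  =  [ - 917, - 908 , - 220.96 , - 121,  -  41,386 , 628, 658] 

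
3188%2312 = 876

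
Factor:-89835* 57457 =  - 3^1*5^1*53^1 * 113^1*57457^1 = - 5161649595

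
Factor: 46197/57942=59/74 =2^( - 1) * 37^( - 1) * 59^1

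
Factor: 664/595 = 2^3*5^( - 1 )*7^( - 1)*17^( - 1 )*83^1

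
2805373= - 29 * (- 96737) 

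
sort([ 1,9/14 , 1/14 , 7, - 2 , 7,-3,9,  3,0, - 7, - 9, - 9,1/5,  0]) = [ - 9, - 9, - 7, - 3, - 2,0,  0, 1/14, 1/5,9/14,1, 3,7,7,9]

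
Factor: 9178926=2^1*3^1 * 89^1 *17189^1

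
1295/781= 1 + 514/781= 1.66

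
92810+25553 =118363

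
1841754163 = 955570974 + 886183189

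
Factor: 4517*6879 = 3^1*2293^1*4517^1 = 31072443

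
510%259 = 251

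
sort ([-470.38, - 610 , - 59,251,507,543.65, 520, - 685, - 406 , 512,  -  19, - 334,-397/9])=[-685, - 610, - 470.38, - 406, - 334, - 59 ,-397/9,-19,251,507, 512,520, 543.65]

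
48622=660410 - 611788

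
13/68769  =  13/68769  =  0.00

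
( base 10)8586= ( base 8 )20612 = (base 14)31B4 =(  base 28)aqi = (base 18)1890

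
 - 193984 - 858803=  - 1052787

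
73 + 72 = 145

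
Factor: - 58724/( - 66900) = 3^( - 1) * 5^( - 2)*53^1 * 223^( - 1 )*277^1 = 14681/16725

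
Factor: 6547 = 6547^1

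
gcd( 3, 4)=1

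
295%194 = 101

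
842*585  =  492570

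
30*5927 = 177810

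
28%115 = 28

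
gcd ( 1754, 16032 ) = 2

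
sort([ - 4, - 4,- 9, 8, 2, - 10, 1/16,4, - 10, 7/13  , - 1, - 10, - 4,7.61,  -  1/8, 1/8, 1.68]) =[ - 10, - 10, - 10, - 9, - 4, - 4, - 4, - 1 , -1/8, 1/16,  1/8,7/13,1.68,2,4, 7.61, 8]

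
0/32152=0 = 0.00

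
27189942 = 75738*359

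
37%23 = 14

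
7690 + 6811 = 14501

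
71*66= 4686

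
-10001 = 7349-17350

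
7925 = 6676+1249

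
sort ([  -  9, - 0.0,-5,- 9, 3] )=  [ - 9, - 9, - 5,-0.0, 3]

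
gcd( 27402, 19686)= 6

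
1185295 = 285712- - 899583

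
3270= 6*545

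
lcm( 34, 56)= 952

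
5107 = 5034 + 73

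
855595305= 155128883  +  700466422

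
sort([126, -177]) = [-177 , 126 ] 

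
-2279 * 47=  -  107113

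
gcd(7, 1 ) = 1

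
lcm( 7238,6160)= 289520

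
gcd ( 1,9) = 1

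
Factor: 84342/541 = 2^1*3^1*541^( - 1)*14057^1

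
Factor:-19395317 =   -  17^1*1140901^1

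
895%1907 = 895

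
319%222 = 97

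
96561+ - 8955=87606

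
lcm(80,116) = 2320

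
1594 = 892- - 702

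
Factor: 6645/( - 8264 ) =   -  2^(-3 )*3^1*5^1*443^1*1033^(- 1 ) 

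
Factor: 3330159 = 3^1*7^1 * 347^1*457^1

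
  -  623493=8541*(  -  73 ) 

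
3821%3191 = 630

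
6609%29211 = 6609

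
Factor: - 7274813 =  - 7^1*13^1*79943^1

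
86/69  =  1 + 17/69 = 1.25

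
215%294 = 215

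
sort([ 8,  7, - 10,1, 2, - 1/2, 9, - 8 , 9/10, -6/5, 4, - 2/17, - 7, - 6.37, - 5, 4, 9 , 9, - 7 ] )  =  [ - 10, - 8,-7, - 7 ,-6.37, - 5, - 6/5, - 1/2, - 2/17,9/10, 1,  2, 4,  4, 7, 8,9,9,9 ] 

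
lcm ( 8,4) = 8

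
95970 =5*19194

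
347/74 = 347/74 = 4.69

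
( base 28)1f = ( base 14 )31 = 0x2B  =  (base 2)101011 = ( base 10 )43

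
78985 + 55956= 134941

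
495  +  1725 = 2220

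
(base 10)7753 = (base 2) 1111001001001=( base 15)246D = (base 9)11564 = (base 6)55521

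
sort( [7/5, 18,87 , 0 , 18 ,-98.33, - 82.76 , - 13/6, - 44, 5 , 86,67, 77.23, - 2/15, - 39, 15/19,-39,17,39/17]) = [-98.33, - 82.76 , - 44, -39, - 39, - 13/6, - 2/15,0, 15/19,7/5, 39/17, 5,17 , 18, 18,67, 77.23,86 , 87 ]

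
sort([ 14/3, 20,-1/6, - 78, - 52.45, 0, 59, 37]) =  [-78 , - 52.45, - 1/6,0, 14/3, 20,  37, 59 ] 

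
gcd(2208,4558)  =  2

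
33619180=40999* 820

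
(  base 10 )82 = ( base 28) 2Q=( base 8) 122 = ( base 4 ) 1102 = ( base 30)2M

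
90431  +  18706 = 109137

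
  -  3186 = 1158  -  4344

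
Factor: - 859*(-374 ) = 321266 = 2^1*11^1*17^1 *859^1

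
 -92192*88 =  - 8112896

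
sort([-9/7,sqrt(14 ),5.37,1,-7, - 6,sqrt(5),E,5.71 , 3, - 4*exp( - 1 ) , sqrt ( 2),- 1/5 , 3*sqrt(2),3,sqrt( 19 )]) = [ - 7, - 6, - 4*exp( - 1), - 9/7, - 1/5 , 1,sqrt( 2 ),sqrt( 5 ) , E,3,3,sqrt(14 ),3*sqrt(2), sqrt(19 ),  5.37,5.71 ] 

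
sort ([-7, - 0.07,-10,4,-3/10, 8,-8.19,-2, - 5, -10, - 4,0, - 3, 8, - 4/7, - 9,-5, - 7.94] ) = [ - 10  , - 10 , - 9, - 8.19, - 7.94,-7, - 5, - 5,  -  4 ,- 3, - 2, - 4/7, - 3/10,- 0.07 , 0, 4 , 8, 8]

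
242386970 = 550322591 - 307935621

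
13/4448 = 13/4448 = 0.00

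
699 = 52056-51357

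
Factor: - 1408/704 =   -  2^1 = -2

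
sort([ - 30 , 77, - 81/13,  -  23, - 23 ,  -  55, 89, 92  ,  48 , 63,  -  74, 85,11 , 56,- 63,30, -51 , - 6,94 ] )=[ - 74 , - 63, - 55 , - 51, - 30, - 23, - 23, - 81/13, - 6 , 11, 30,48,56,63 , 77,85,89 , 92 , 94 ]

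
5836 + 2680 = 8516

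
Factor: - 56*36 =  - 2016 = -  2^5*3^2*7^1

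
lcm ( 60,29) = 1740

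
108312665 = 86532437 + 21780228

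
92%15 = 2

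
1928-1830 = 98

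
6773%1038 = 545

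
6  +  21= 27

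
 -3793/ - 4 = 948 + 1/4 = 948.25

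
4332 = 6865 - 2533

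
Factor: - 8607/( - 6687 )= 3^( - 1 )*19^1*151^1*743^( - 1 ) = 2869/2229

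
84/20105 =84/20105  =  0.00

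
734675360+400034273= 1134709633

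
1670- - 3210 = 4880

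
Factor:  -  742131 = -3^2 * 13^1*6343^1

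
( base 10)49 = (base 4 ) 301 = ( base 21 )27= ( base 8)61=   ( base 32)1H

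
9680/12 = 806 + 2/3 = 806.67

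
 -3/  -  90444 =1/30148=0.00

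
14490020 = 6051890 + 8438130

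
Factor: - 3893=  - 17^1 * 229^1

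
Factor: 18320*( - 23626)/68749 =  - 2^5 * 5^1*229^1*11813^1 * 68749^( - 1) =- 432828320/68749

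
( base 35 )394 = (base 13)1a83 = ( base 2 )111110011010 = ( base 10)3994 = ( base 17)ddg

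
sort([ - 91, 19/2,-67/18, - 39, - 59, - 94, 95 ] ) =[ -94, - 91,-59, - 39, - 67/18,19/2, 95] 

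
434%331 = 103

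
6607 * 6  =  39642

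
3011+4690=7701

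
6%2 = 0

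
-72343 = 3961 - 76304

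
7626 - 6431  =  1195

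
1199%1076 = 123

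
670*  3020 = 2023400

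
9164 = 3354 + 5810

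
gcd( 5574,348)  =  6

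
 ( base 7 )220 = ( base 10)112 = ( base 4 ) 1300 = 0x70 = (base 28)40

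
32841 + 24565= 57406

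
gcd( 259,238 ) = 7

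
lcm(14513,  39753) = 914319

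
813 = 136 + 677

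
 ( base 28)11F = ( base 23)1cm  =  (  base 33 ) P2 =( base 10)827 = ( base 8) 1473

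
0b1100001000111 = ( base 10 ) 6215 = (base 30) 6r5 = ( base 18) 1135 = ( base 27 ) 8E5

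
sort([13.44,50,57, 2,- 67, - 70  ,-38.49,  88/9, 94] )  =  [-70, -67,-38.49,2,88/9,13.44,  50, 57,  94 ]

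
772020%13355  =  10785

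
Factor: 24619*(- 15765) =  - 388118535 = - 3^1*5^1*7^1*1051^1*3517^1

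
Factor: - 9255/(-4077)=3^(-2)*5^1* 151^( -1 )*617^1 = 3085/1359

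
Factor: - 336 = -2^4 * 3^1*7^1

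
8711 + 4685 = 13396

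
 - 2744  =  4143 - 6887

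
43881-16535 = 27346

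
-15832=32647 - 48479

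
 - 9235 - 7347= - 16582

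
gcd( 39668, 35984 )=4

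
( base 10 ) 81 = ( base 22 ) 3F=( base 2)1010001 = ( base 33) 2F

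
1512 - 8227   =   - 6715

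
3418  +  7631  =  11049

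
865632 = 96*9017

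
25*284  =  7100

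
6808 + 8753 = 15561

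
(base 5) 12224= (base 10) 939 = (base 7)2511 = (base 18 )2g3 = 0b1110101011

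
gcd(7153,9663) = 1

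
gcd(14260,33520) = 20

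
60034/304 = 30017/152= 197.48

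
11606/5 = 2321 + 1/5 = 2321.20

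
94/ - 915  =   - 1 + 821/915 = -0.10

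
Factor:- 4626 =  - 2^1*3^2*257^1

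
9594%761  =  462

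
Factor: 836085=3^1  *  5^1*139^1*401^1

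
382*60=22920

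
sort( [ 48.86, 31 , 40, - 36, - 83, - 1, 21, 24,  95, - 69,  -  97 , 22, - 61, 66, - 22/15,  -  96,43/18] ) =[ - 97, -96, - 83, - 69 , - 61, - 36, - 22/15, - 1,43/18,  21, 22, 24,  31,40, 48.86, 66, 95 ]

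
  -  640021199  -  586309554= - 1226330753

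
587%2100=587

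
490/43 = 490/43 = 11.40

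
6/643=6/643 = 0.01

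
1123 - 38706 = - 37583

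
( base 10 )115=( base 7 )223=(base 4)1303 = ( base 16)73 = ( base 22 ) 55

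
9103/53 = 9103/53=   171.75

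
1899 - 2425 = -526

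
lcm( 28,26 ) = 364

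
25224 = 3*8408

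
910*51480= 46846800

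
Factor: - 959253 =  - 3^1*19^1 * 16829^1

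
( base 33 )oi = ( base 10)810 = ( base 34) ns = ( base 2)1100101010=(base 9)1100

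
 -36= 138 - 174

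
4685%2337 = 11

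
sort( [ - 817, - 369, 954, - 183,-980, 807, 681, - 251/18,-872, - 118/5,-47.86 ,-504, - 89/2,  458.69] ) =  [ - 980 ,  -  872,-817, - 504, - 369 , - 183,  -  47.86,-89/2,-118/5  ,- 251/18, 458.69,  681,807,954]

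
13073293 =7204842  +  5868451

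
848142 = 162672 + 685470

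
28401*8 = 227208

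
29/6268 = 29/6268 = 0.00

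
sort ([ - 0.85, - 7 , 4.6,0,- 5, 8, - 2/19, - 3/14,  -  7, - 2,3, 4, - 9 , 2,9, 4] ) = [-9, - 7, - 7, - 5  ,  -  2, - 0.85, - 3/14, - 2/19, 0,2, 3, 4, 4 , 4.6, 8, 9] 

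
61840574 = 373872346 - 312031772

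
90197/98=920 +37/98 = 920.38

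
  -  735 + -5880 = -6615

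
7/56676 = 7/56676 =0.00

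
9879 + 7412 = 17291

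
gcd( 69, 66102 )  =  69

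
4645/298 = 15 + 175/298 =15.59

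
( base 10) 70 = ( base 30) 2a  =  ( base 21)37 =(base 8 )106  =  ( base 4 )1012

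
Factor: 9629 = 9629^1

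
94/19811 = 94/19811 = 0.00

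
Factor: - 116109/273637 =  - 171/403 = - 3^2*13^( - 1)* 19^1 *31^ ( - 1) 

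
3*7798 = 23394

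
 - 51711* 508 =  - 26269188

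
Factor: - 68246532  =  - 2^2*3^2*73^1*25969^1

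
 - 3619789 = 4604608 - 8224397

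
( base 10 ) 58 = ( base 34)1o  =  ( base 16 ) 3a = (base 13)46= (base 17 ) 37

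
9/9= 1 = 1.00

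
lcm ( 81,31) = 2511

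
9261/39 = 3087/13 = 237.46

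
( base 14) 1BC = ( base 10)362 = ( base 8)552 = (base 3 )111102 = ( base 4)11222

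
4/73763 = 4/73763=0.00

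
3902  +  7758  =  11660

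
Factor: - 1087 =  - 1087^1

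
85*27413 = 2330105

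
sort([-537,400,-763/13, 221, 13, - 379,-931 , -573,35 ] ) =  [ - 931,  -  573 , - 537, - 379,  -  763/13, 13, 35,221, 400]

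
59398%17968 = 5494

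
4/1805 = 4/1805  =  0.00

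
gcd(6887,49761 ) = 97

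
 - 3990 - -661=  - 3329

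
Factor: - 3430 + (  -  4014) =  - 7444= - 2^2*1861^1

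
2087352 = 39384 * 53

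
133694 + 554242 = 687936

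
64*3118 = 199552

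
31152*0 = 0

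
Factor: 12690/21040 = 1269/2104 = 2^( - 3 )*3^3*47^1*263^( - 1)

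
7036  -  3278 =3758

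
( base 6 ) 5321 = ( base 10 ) 1201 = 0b10010110001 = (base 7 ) 3334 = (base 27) 1HD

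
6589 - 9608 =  - 3019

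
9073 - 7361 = 1712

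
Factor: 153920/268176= 260/453  =  2^2*3^(-1 )*5^1*13^1 * 151^(-1) 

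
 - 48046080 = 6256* ( - 7680) 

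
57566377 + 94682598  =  152248975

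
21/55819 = 21/55819 =0.00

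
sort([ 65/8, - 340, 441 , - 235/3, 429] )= [ - 340, - 235/3,65/8, 429,441]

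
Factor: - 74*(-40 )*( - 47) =  -  2^4*5^1*37^1*47^1= - 139120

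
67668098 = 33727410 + 33940688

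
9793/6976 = 9793/6976 =1.40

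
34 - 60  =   - 26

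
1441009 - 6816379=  - 5375370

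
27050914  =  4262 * 6347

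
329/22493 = 329/22493= 0.01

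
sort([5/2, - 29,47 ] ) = [ - 29, 5/2,47 ] 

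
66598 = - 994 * ( -67)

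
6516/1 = 6516=6516.00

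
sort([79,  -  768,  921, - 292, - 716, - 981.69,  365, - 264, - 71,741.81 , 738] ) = [-981.69,-768,  -  716, - 292,  -  264, -71,  79, 365, 738, 741.81 , 921 ] 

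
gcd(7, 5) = 1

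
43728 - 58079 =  - 14351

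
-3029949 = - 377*8037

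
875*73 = 63875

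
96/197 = 96/197= 0.49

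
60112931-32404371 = 27708560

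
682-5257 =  -4575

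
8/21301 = 8/21301 = 0.00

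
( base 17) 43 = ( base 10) 71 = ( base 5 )241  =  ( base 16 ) 47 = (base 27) 2h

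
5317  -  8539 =-3222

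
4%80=4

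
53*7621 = 403913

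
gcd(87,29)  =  29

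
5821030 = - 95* ( - 61274 ) 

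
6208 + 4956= 11164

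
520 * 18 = 9360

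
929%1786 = 929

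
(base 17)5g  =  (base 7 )203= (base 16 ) 65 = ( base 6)245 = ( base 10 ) 101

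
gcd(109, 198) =1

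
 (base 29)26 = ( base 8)100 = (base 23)2I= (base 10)64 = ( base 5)224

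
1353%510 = 333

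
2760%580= 440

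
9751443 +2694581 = 12446024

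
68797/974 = 70 + 617/974 =70.63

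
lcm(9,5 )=45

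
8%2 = 0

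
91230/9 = 30410/3 = 10136.67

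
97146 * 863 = 83836998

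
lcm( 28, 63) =252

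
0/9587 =0 = 0.00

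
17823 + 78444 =96267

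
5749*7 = 40243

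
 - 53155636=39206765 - 92362401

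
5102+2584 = 7686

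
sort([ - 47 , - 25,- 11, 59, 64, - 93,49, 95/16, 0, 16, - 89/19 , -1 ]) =[ - 93,-47,  -  25, - 11, - 89/19,-1,  0,  95/16,  16, 49, 59, 64 ]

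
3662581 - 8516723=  - 4854142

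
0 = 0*277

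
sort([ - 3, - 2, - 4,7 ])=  [ - 4 , - 3, - 2, 7 ] 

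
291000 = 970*300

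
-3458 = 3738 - 7196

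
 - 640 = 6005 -6645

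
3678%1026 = 600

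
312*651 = 203112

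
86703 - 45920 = 40783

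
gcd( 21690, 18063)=9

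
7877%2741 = 2395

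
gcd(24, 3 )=3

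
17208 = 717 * 24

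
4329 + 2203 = 6532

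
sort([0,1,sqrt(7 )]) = [0,1,  sqrt (7)]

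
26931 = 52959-26028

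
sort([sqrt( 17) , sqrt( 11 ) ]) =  [ sqrt(11),sqrt( 17) ] 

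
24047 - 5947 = 18100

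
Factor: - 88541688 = - 2^3*3^1*3689237^1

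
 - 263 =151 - 414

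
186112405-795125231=- 609012826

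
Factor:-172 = -2^2*43^1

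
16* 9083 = 145328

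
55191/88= 627+15/88 = 627.17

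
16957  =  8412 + 8545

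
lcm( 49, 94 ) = 4606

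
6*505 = 3030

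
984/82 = 12= 12.00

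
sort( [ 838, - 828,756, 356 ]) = [ - 828,  356, 756,  838]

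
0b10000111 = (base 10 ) 135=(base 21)69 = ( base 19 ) 72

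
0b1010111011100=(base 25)8nl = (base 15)19D1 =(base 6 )41524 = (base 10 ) 5596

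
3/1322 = 3/1322=0.00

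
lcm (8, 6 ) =24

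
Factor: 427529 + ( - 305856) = 121673 = 281^1 * 433^1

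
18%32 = 18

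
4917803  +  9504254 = 14422057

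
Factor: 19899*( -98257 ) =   -  1955216043 = - 3^3*11^1 * 67^1 * 98257^1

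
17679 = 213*83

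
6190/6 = 1031 + 2/3 =1031.67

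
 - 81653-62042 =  - 143695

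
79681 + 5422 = 85103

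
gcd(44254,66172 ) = 2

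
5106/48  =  106 + 3/8 = 106.38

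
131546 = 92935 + 38611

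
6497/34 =6497/34 = 191.09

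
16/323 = 16/323 = 0.05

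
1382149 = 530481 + 851668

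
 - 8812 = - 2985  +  -5827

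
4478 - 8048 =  - 3570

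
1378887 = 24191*57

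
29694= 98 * 303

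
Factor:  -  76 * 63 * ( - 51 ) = 2^2 *3^3 * 7^1*17^1*19^1 = 244188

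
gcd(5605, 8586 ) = 1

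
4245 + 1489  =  5734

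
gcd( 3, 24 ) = 3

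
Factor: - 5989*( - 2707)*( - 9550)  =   - 154826729650 = - 2^1*5^2*53^1* 113^1*191^1*2707^1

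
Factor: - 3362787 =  - 3^2*17^1*31^1*709^1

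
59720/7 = 59720/7 = 8531.43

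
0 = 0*954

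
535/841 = 535/841  =  0.64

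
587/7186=587/7186 = 0.08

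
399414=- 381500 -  - 780914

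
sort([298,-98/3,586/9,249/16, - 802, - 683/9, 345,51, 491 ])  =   [ - 802, - 683/9, - 98/3, 249/16,51,586/9, 298, 345,491]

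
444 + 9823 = 10267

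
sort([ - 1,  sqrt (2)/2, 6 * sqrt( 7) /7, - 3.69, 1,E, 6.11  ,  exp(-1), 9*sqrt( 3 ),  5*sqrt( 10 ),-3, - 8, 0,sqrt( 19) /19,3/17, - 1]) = [ - 8 , - 3.69, - 3, - 1,-1, 0, 3/17,sqrt (19 ) /19, exp(-1), sqrt(2) /2, 1, 6 * sqrt( 7 )/7,E, 6.11, 9*sqrt (3 ), 5*sqrt (10)] 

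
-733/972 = - 1+239/972=- 0.75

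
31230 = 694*45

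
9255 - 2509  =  6746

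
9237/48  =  3079/16 =192.44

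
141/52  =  2 + 37/52 = 2.71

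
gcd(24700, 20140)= 380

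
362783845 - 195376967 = 167406878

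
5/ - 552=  - 1 + 547/552 = -0.01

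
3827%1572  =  683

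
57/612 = 19/204 = 0.09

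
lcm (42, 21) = 42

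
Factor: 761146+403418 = 1164564 =2^2*3^3*41^1*263^1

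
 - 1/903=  - 1/903 =-0.00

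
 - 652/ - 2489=652/2489 = 0.26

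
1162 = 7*166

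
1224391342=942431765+281959577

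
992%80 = 32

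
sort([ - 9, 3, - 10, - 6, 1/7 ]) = [ - 10, - 9, - 6,  1/7, 3]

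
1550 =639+911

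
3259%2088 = 1171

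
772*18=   13896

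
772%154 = 2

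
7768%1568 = 1496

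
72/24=3 = 3.00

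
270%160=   110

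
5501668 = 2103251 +3398417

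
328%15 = 13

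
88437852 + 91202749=179640601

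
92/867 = 92/867=0.11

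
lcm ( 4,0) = 0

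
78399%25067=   3198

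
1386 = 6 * 231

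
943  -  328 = 615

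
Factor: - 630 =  - 2^1*3^2*5^1 *7^1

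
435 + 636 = 1071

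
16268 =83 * 196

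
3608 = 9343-5735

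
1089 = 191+898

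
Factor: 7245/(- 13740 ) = - 483/916 = -  2^( - 2 ) * 3^1 * 7^1 *23^1 * 229^(- 1 )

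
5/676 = 5/676 = 0.01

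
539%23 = 10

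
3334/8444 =1667/4222=0.39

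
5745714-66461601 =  - 60715887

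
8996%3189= 2618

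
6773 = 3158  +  3615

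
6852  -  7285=- 433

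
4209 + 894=5103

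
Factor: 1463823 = 3^2*41^1*3967^1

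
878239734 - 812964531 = 65275203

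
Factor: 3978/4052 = 1989/2026 = 2^ ( -1) * 3^2 * 13^1 * 17^1*1013^ (-1) 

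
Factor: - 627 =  - 3^1*11^1*19^1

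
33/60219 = 11/20073 = 0.00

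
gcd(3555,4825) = 5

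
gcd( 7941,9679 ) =1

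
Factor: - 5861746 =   -  2^1*11^1*47^1*5669^1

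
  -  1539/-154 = 9 + 153/154 =9.99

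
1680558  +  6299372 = 7979930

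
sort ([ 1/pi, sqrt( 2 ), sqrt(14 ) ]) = [ 1/pi,sqrt( 2 ), sqrt( 14) ] 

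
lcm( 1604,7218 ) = 14436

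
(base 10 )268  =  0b100001100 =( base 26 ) A8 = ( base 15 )12D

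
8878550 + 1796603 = 10675153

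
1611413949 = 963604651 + 647809298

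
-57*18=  - 1026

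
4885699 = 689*7091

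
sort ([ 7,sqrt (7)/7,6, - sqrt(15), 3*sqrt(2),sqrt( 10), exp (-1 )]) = [ - sqrt(15 ),exp( - 1), sqrt(7)/7 , sqrt(10),3*sqrt(2 ),6 , 7 ]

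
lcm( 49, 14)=98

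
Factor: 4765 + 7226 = 11991 = 3^1*7^1* 571^1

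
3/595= 3/595 = 0.01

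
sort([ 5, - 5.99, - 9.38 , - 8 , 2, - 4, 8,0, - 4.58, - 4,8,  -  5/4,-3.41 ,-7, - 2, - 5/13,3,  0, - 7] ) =[ - 9.38, - 8, - 7, - 7,-5.99, - 4.58, - 4, -4, - 3.41, - 2  , - 5/4, - 5/13,0,0,2, 3,  5,8, 8 ] 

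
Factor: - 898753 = -898753^1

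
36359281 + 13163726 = 49523007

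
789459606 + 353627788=1143087394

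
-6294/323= -20 + 166/323  =  - 19.49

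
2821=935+1886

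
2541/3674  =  231/334=0.69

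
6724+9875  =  16599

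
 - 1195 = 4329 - 5524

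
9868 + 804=10672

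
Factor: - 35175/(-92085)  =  5^1*67^1*877^( - 1 ) = 335/877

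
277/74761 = 277/74761 = 0.00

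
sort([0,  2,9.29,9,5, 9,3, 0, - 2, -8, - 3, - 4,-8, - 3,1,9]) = [-8, - 8, - 4, - 3, - 3, - 2 , 0,0,1,2,3, 5,9, 9,9,9.29]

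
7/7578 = 7/7578 = 0.00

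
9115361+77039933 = 86155294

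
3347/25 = 133 + 22/25 = 133.88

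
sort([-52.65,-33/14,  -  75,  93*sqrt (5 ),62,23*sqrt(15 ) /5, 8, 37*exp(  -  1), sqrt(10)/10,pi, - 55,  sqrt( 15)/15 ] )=[-75, - 55,  -  52.65, - 33/14, sqrt( 15 )/15, sqrt( 10)/10, pi , 8 , 37 * exp( - 1 ),23*sqrt( 15)/5, 62, 93*sqrt(5 )] 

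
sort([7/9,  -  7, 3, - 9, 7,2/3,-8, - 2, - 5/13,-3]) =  [-9, -8, - 7,-3,- 2, - 5/13, 2/3,7/9, 3,7]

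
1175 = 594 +581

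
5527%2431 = 665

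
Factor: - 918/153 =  - 2^1*3^1= - 6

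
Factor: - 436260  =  -2^2 * 3^1 * 5^1 * 11^1* 661^1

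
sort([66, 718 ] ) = [ 66 , 718]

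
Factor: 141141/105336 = 611/456 = 2^( -3) * 3^(-1)* 13^1*19^(-1 )*47^1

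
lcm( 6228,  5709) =68508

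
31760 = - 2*(-15880)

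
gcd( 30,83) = 1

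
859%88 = 67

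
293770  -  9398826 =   -  9105056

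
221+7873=8094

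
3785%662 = 475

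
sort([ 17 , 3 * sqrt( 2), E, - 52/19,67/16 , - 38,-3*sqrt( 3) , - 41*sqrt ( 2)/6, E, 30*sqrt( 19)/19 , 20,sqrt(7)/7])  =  [ - 38, - 41*sqrt(2)/6, - 3*sqrt (3) , - 52/19,sqrt( 7 ) /7,E , E , 67/16, 3 * sqrt( 2),  30*sqrt( 19 ) /19 , 17,20]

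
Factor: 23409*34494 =2^1 * 3^5*17^2*5749^1 = 807470046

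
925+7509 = 8434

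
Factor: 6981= 3^1*13^1*179^1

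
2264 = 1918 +346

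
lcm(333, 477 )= 17649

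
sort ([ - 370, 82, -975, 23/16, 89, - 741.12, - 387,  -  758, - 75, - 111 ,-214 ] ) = [ - 975, - 758 , - 741.12, - 387, - 370,  -  214, -111, - 75,23/16 , 82, 89]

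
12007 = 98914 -86907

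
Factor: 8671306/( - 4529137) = -2^1* 7^1*23^(-1 ) * 127^1 *4877^1*196919^( - 1)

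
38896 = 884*44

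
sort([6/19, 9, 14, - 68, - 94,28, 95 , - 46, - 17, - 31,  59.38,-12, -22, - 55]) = [ - 94,  -  68, - 55,  -  46, - 31, -22, - 17,-12,  6/19, 9, 14, 28, 59.38,95]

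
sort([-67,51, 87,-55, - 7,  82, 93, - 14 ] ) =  [ - 67, - 55, - 14, - 7, 51, 82,87,93]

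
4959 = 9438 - 4479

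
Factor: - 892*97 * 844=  - 73026256 = - 2^4*97^1*211^1*223^1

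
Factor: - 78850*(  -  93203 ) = 7349056550 = 2^1*5^2 *11^1*19^1 * 37^1*83^1*229^1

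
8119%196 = 83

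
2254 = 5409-3155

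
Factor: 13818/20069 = 42/61= 2^1*3^1*7^1*61^( - 1) 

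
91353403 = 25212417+66140986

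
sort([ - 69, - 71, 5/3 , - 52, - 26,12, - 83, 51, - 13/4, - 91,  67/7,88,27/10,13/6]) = [ - 91, - 83, - 71, - 69, - 52, - 26,-13/4,  5/3,13/6,27/10,67/7 , 12,  51,88]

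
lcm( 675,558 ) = 41850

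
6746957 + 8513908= 15260865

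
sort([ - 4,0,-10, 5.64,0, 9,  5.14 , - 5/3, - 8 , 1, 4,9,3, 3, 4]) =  [ - 10, - 8, - 4,-5/3 , 0,0,1,  3, 3,4, 4,5.14, 5.64,  9,9] 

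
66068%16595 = 16283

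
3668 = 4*917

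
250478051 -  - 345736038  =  596214089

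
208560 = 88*2370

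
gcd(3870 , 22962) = 258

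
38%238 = 38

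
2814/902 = 3 + 54/451 = 3.12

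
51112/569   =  51112/569 = 89.83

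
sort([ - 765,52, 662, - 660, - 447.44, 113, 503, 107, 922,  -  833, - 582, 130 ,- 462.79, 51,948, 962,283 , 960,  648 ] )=[ - 833, - 765,-660, - 582, -462.79, - 447.44,51, 52 , 107,  113, 130,  283, 503, 648  ,  662, 922, 948,  960,962] 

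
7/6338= 7/6338 = 0.00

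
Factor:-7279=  - 29^1 * 251^1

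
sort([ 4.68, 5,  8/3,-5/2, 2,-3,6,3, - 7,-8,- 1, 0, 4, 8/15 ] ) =[-8, - 7,-3, -5/2, - 1, 0, 8/15 , 2, 8/3, 3, 4,4.68, 5,  6]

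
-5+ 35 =30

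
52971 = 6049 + 46922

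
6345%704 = 9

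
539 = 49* 11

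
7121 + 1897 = 9018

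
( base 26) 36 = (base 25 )39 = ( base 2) 1010100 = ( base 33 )2I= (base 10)84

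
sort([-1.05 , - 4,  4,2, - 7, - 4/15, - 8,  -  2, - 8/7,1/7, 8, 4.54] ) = [ - 8, - 7, - 4,-2, - 8/7,-1.05,-4/15, 1/7, 2,4, 4.54,8] 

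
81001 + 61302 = 142303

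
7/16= 7/16 = 0.44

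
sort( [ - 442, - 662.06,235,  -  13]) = [-662.06,- 442, - 13, 235 ]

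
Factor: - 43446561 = -3^1 * 367^1*39461^1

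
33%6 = 3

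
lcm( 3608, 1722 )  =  75768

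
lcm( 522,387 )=22446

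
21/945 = 1/45 = 0.02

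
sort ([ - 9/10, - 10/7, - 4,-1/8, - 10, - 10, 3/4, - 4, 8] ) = [ - 10,  -  10, - 4, - 4, - 10/7, - 9/10, - 1/8, 3/4, 8] 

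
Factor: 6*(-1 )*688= - 4128= -2^5*3^1*43^1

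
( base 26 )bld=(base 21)i2f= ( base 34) 6V5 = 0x1f3b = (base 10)7995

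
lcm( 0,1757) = 0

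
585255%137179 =36539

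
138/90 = 23/15 = 1.53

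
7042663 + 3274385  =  10317048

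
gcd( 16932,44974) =2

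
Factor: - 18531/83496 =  - 2^( - 3)*3^1 *7^( - 2 )*29^1   =  - 87/392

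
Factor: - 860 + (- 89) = - 949  =  -13^1*73^1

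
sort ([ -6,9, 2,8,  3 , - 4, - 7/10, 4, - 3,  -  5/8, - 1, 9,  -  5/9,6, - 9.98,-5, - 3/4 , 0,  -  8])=[ - 9.98, -8,- 6, -5, - 4,-3, -1, -3/4, - 7/10, - 5/8, - 5/9 , 0, 2,  3,4, 6, 8,9,9]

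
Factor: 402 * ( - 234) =- 2^2 * 3^3*13^1*67^1  =  - 94068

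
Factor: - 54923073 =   -  3^1*17^1*503^1* 2141^1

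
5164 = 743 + 4421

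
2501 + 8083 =10584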